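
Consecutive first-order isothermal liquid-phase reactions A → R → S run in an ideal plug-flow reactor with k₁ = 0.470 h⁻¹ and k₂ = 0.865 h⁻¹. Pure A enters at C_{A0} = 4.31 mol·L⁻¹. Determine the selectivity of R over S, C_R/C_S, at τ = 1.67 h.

0.931

For first-order series with pure A initially, C_R(τ) = k₁C_{A0}/(k₂−k₁)·(e^(−k₁τ) − e^(−k₂τ)).
e^(−k₁τ) = e^(−0.470×1.67) = e^(−0.7849) = 0.4562; e^(−k₂τ) = e^(−1.445) = 0.2359.
C_R = 0.470×4.31/(0.865−0.470) × (0.4562−0.2359) = 5.128×0.2203 = 1.130 mol·L⁻¹.
C_A = C_{A0}e^(−k₁τ) = 1.966 mol·L⁻¹, so C_S = C_{A0}−C_A−C_R = 1.214 mol·L⁻¹; C_R/C_S = 0.931.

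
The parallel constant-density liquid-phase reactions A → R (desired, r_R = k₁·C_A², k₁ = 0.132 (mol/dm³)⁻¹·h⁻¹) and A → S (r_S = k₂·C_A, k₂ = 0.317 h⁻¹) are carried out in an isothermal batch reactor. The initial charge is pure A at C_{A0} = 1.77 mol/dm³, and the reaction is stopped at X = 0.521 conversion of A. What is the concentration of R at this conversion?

C_A = C_{A0}(1−X) = 0.8478 mol/dm³.
Along a PFR/batch, dC_S/dC_A = −r_S/(r_R+r_S) = −k₂/(k₂+k₁·C_A).
Integrating from C_{A0} to C_A: C_S = (0.317/0.132)·ln[(0.317+0.132·1.77)/(0.317+0.132·0.848)] = 2.402·ln(0.5506/0.4289) = 0.6000 mol/dm³.
Then C_R = (C_{A0}−C_A) − C_S = 0.9222 − 0.6000 = 0.3222 mol/dm³.

0.322 mol/dm³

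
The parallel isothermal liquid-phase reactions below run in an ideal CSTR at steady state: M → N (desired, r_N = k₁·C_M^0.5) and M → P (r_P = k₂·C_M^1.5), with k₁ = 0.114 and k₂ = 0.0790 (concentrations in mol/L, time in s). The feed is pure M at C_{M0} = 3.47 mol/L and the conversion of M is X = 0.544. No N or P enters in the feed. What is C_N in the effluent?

Exit C_M = C_{M0}(1−X) = 3.47×0.456 = 1.582 mol/L.
In a CSTR the entire volume is at exit conditions, so r_N = 0.114×1.582^0.5 = 0.1434 and r_P = 0.0790×1.582^1.5 = 0.1572.
Fraction of consumed M going to N: r_N/(r_N+r_P) = 0.4770.
C_N = 0.4770·C_{M0}·X = 0.4770×3.47×0.544 = 0.900 mol/L.

0.900 mol/L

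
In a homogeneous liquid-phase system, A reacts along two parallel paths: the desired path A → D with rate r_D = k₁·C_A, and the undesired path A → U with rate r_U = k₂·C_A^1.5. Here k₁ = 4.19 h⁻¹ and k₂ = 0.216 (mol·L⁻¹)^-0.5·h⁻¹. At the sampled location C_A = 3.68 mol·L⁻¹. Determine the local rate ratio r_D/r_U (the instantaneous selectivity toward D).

10.1

S_{D/U} = r_D/r_U = (k₁·C_A)/(k₂·C_A^1.5) = (k₁/k₂)·C_A^-0.5.
= (4.19×3.680) / (0.216×3.680^1.5) = 15.42/1.525 = 10.1.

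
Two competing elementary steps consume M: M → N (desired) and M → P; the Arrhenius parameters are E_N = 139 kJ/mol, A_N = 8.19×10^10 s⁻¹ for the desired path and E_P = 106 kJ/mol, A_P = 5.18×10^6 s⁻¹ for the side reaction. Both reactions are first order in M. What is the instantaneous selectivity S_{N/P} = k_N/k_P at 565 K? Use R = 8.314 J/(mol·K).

14.1

With equal orders, S_{N/P} = k_N/k_P = (A_N/A_P)·exp[(E_P−E_N)/(RT)].
(E_P−E_N)/(RT) = (106−139)×10³/(8.314×565) = -33000/4697 = -7.025.
k_N/k_P = (8.19×10^10/5.18×10^6)·exp(-7.025) = 15811 × 8.892×10^-4 = 14.1.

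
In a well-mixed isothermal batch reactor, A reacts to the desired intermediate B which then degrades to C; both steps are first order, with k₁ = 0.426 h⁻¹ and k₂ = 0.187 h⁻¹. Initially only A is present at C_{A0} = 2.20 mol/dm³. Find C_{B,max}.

Evaluating C_B at t_opt = ln(k₂/k₁)/(k₂−k₁) gives C_{B,max}/C_{A0} = (k₁/k₂)^[k₂/(k₂−k₁)].
= (0.426/0.187)^(0.187/(0.187−0.426)) = (2.278)^(-0.7824) = 0.5251.
C_{B,max} = 0.5251×2.20 = 1.16 mol/dm³.

1.16 mol/dm³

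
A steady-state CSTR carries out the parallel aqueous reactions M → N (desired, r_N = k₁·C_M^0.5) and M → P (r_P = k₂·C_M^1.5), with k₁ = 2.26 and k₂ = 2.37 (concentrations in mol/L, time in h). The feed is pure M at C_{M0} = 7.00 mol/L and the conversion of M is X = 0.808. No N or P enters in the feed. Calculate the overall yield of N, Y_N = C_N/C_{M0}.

0.335

Exit C_M = C_{M0}(1−X) = 7.00×0.192 = 1.344 mol/L.
Rates in a CSTR are evaluated at the outlet concentration: r_N = 2.26×1.344^0.5 = 2.620, r_P = 2.37×1.344^1.5 = 3.693.
Fraction of consumed M going to N: r_N/(r_N+r_P) = 0.4150.
C_N = 0.4150·C_{M0}·X = 0.4150×7.00×0.808 = 2.35 mol/L; Y_N = C_N/C_{M0} = 0.335.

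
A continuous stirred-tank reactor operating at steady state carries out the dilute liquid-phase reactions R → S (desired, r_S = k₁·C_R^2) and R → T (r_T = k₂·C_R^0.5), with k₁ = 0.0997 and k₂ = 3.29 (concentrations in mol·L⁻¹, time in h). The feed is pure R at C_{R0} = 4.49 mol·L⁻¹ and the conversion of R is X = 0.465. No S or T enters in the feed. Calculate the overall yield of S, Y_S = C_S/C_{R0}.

Exit C_R = C_{R0}(1−X) = 4.49×0.535 = 2.402 mol·L⁻¹.
Rates in a CSTR are evaluated at the outlet concentration: r_S = 0.0997×2.402^2 = 0.5753, r_T = 3.29×2.402^0.5 = 5.099.
Fraction of consumed R going to S: r_S/(r_S+r_T) = 0.1014.
C_S = 0.1014·C_{R0}·X = 0.1014×4.49×0.465 = 0.212 mol·L⁻¹; Y_S = C_S/C_{R0} = 0.0471.

0.0471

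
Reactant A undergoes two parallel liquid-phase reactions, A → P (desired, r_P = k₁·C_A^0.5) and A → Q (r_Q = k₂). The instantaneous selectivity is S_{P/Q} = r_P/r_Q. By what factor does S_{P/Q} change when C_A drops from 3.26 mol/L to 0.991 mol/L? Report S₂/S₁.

S_{P/Q} = (k₁/k₂)·C_A^0.5, so S₂/S₁ = (C_{A,2}/C_{A,1})^0.5.
= (0.991/3.26)^0.5 = (0.3040)^0.5 = 0.551.

0.551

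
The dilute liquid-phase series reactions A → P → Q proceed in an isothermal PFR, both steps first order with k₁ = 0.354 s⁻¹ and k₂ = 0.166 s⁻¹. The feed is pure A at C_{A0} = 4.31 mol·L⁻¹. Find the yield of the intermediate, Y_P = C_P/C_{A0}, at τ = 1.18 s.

0.308

Solving the coupled first-order balances gives C_P(τ) = [k₁/(k₂−k₁)]·C_{A0}·(e^(−k₁τ) − e^(−k₂τ)).
e^(−k₁τ) = e^(−0.354×1.18) = e^(−0.4177) = 0.6585; e^(−k₂τ) = e^(−0.1959) = 0.8221.
C_P = 0.354×4.31/(0.166−0.354) × (0.6585−0.8221) = (-8.116)×(-0.1636) = 1.327 mol·L⁻¹.
Y_P = C_P/C_{A0} = 1.327/4.31 = 0.308.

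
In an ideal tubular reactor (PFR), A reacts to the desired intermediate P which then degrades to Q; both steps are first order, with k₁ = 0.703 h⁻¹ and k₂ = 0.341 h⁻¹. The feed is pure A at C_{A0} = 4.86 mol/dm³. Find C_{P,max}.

For a first-order series the maximum intermediate yield is C_{P,max}/C_{A0} = (k₁/k₂)^[k₂/(k₂−k₁)].
= (0.703/0.341)^(0.341/(0.341−0.703)) = (2.062)^(-0.9420) = 0.5059.
C_{P,max} = 0.5059×4.86 = 2.46 mol/dm³.

2.46 mol/dm³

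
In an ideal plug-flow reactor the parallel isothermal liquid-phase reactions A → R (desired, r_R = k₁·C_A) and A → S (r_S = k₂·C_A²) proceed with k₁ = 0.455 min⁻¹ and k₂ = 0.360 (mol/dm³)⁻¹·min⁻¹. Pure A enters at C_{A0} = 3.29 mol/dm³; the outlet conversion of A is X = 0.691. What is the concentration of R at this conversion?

C_A = C_{A0}(1−X) = 1.017 mol/dm³.
Along a PFR/batch, dC_R/dC_A = −r_R/(r_R+r_S) = −k₁/(k₁+k₂·C_A).
Integrating from C_{A0} to C_A: C_R = (0.455/0.360)·ln[(0.455+0.360·3.29)/(0.455+0.360·1.02)] = 1.264·ln(1.639/0.8210) = 0.8741 mol/dm³.

0.874 mol/dm³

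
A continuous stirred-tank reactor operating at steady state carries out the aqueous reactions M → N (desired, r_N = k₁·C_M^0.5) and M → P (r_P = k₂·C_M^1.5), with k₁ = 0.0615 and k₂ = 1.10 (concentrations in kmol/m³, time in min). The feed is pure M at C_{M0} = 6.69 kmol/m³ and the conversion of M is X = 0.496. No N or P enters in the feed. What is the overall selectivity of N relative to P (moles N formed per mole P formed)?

Exit C_M = C_{M0}(1−X) = 6.69×0.504 = 3.372 kmol/m³.
A CSTR operates uniformly at the exit composition, giving r_N = 0.1129 and r_P = 6.810 (each k·C_M^n at C_M = 3.372).
Overall selectivity = C_N/C_P = r_Nτ/(r_Pτ) = r_N/r_P = 0.0166.

0.0166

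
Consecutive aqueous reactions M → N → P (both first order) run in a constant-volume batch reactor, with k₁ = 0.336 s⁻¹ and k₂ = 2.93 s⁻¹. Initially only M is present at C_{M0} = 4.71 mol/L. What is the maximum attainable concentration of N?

For a first-order series the maximum intermediate yield is C_{N,max}/C_{M0} = (k₁/k₂)^[k₂/(k₂−k₁)].
= (0.336/2.93)^(2.93/(2.93−0.336)) = (0.1147)^(1.130) = 0.08663.
C_{N,max} = 0.08663×4.71 = 0.408 mol/L.

0.408 mol/L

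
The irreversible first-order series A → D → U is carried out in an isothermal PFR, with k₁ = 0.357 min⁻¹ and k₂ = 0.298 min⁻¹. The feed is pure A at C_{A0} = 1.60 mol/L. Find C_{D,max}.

For a first-order series the maximum intermediate yield is C_{D,max}/C_{A0} = (k₁/k₂)^[k₂/(k₂−k₁)].
= (0.357/0.298)^(0.298/(0.298−0.357)) = (1.198)^(-5.051) = 0.4016.
C_{D,max} = 0.4016×1.60 = 0.642 mol/L.

0.642 mol/L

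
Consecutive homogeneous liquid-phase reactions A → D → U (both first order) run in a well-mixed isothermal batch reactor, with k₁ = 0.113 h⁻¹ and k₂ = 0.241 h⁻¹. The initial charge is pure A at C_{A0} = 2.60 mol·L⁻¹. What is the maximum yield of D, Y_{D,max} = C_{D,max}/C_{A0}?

Evaluating C_D at t_opt = ln(k₂/k₁)/(k₂−k₁) gives C_{D,max}/C_{A0} = (k₁/k₂)^[k₂/(k₂−k₁)].
= (0.113/0.241)^(0.241/(0.241−0.113)) = (0.4689)^(1.883) = 0.2403.

0.240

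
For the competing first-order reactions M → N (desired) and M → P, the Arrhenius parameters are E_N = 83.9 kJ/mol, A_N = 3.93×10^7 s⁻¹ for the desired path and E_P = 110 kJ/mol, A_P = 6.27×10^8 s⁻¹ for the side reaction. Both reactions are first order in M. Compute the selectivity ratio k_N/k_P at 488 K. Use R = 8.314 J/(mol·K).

k_N/k_P = (A_N/A_P)·exp[−(E_N−E_P)/(RT)] = (A_N/A_P)·exp[(E_P−E_N)/(RT)].
(E_P−E_N)/(RT) = (110−83.9)×10³/(8.314×488) = 26100/4057 = 6.433.
k_N/k_P = (3.93×10^7/6.27×10^8)·exp(6.433) = 0.06268 × 622.0 = 39.0.

39.0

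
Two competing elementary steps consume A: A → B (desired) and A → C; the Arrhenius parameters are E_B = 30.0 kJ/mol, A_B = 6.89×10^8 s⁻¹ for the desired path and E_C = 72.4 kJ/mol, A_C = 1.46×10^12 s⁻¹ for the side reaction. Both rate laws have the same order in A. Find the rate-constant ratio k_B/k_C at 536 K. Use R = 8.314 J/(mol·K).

Since both paths have the same order in A, the concentration cancels and S_{B/C} = k_B/k_C = (A_B/A_C)·exp[(E_C−E_B)/(RT)].
(E_C−E_B)/(RT) = (72.4−30.0)×10³/(8.314×536) = 42400/4456 = 9.515.
k_B/k_C = (6.89×10^8/1.46×10^12)·exp(9.515) = 4.719×10^-4 × 13556 = 6.40.

6.40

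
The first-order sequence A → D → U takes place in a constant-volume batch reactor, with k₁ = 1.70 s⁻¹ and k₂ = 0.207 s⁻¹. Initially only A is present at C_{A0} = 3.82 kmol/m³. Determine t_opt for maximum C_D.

1.41 s

Setting dC_D/dt = 0 gives t_opt = ln(k₂/k₁)/(k₂−k₁).
= ln(0.207/1.70)/(0.207−1.70) = ln(0.1218)/-1.493 = -2.106/-1.493 = 1.41 s.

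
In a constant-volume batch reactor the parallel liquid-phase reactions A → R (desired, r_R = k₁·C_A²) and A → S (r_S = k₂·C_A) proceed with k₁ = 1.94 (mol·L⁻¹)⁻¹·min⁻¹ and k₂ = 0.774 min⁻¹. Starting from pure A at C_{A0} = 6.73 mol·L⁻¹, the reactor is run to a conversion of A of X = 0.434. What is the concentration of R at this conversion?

C_A = C_{A0}(1−X) = 3.809 mol·L⁻¹.
Along a PFR/batch, dC_S/dC_A = −r_S/(r_R+r_S) = −k₂/(k₂+k₁·C_A).
Integrating from C_{A0} to C_A: C_S = (0.774/1.94)·ln[(0.774+1.94·6.73)/(0.774+1.94·3.81)] = 0.3990·ln(13.83/8.164) = 0.2103 mol·L⁻¹.
Then C_R = (C_{A0}−C_A) − C_S = 2.921 − 0.2103 = 2.711 mol·L⁻¹.

2.71 mol·L⁻¹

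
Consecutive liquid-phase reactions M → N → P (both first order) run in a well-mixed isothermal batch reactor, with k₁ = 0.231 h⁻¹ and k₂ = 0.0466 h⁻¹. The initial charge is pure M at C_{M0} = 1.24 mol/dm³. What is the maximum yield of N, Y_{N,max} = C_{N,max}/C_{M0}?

For a first-order series the maximum intermediate yield is C_{N,max}/C_{M0} = (k₁/k₂)^[k₂/(k₂−k₁)].
= (0.231/0.0466)^(0.0466/(0.0466−0.231)) = (4.957)^(-0.2527) = 0.6673.

0.667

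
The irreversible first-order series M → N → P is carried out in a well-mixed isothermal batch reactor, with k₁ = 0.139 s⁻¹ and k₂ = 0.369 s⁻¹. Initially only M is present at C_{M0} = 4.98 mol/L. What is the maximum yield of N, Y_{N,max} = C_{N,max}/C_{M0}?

0.209

For a first-order series the maximum intermediate yield is C_{N,max}/C_{M0} = (k₁/k₂)^[k₂/(k₂−k₁)].
= (0.139/0.369)^(0.369/(0.369−0.139)) = (0.3767)^(1.604) = 0.2088.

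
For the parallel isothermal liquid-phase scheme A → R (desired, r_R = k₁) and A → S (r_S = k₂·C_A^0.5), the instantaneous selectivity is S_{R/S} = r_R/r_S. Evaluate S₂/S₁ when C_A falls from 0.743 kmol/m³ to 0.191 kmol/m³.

S_{R/S} = (k₁/k₂)·C_A^-0.5, so S₂/S₁ = (C_{A,2}/C_{A,1})^-0.5.
= (0.191/0.743)^(-0.5) = (0.2571)^(-0.5) = 1.97.
Selectivity toward R rises as C_A falls — low-concentration operation is favoured.

1.97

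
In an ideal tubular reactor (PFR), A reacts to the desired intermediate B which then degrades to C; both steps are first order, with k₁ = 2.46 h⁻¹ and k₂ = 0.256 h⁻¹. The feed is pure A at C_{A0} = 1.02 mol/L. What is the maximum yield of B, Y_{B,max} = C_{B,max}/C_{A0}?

Evaluating C_B at τ_opt = ln(k₂/k₁)/(k₂−k₁) gives C_{B,max}/C_{A0} = (k₁/k₂)^[k₂/(k₂−k₁)].
= (2.46/0.256)^(0.256/(0.256−2.46)) = (9.609)^(-0.1162) = 0.7689.

0.769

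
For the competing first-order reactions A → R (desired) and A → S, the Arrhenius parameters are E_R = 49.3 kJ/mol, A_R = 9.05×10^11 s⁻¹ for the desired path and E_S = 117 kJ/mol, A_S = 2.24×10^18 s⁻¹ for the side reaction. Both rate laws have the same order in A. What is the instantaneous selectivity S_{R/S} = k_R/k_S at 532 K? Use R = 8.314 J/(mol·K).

1.79

With equal orders, S_{R/S} = k_R/k_S = (A_R/A_S)·exp[(E_S−E_R)/(RT)].
(E_S−E_R)/(RT) = (117−49.3)×10³/(8.314×532) = 67700/4423 = 15.31.
k_R/k_S = (9.05×10^11/2.24×10^18)·exp(15.31) = 4.040×10^-7 × 4.440×10^6 = 1.79.
Since E_R < E_S, lowering the temperature improves selectivity toward R.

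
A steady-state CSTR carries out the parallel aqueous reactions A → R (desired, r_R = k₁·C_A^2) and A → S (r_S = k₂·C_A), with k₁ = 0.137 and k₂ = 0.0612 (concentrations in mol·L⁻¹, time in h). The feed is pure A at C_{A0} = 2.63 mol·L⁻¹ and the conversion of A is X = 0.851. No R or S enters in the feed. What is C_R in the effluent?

1.05 mol·L⁻¹

Exit C_A = C_{A0}(1−X) = 2.63×0.149 = 0.3919 mol·L⁻¹.
Rates in a CSTR are evaluated at the outlet concentration: r_R = 0.137×0.3919^2 = 0.02104, r_S = 0.0612×0.3919 = 0.02398.
Fraction of consumed A going to R: r_R/(r_R+r_S) = 0.4673.
C_R = 0.4673·C_{A0}·X = 0.4673×2.63×0.851 = 1.05 mol·L⁻¹.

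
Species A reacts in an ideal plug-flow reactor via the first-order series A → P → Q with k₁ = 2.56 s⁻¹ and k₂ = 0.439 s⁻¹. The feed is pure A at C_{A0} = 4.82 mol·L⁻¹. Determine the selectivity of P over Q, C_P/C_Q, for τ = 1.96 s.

The intermediate concentration in a first-order A→B→C sequence is C_P = k₁C_{A0}(e^(−k₁τ) − e^(−k₂τ))/(k₂−k₁).
e^(−k₁τ) = e^(−2.56×1.96) = e^(−5.018) = 0.006620; e^(−k₂τ) = e^(−0.8604) = 0.4230.
C_P = 2.56×4.82/(0.439−2.56) × (0.006620−0.4230) = (-5.818)×(-0.4164) = 2.422 mol·L⁻¹.
C_A = C_{A0}e^(−k₁τ) = 0.03191 mol·L⁻¹, so C_Q = C_{A0}−C_A−C_P = 2.366 mol·L⁻¹; C_P/C_Q = 1.02.

1.02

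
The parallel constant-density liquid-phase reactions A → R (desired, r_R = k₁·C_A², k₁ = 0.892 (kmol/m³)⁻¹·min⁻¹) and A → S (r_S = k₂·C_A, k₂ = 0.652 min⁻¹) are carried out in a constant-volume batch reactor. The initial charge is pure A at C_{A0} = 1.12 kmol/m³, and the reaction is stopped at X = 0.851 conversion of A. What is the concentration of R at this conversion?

0.424 kmol/m³

C_A = C_{A0}(1−X) = 0.1669 kmol/m³.
Along a PFR/batch, dC_S/dC_A = −r_S/(r_R+r_S) = −k₂/(k₂+k₁·C_A).
Integrating from C_{A0} to C_A: C_S = (0.652/0.892)·ln[(0.652+0.892·1.12)/(0.652+0.892·0.167)] = 0.7309·ln(1.651/0.8009) = 0.5288 kmol/m³.
Then C_R = (C_{A0}−C_A) − C_S = 0.9531 − 0.5288 = 0.4243 kmol/m³.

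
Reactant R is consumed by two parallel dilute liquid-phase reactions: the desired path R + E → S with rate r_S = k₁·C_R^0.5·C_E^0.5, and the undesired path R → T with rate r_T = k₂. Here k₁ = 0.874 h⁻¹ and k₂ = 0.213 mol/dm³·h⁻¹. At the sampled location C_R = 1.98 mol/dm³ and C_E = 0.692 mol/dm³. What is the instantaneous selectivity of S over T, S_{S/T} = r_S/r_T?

S_{S/T} = r_S/r_T = (k₁·C_R^0.5·C_E^0.5)/(k₂) = (k₁/k₂)·C_R^0.5·C_E^0.5.
= (0.874×1.980^0.5×0.6920^0.5) / (0.213) = 1.023/0.2130 = 4.80.
Since the desired path is higher order in R, keeping C_R high (PFR or concentrated feed) favours S.

4.80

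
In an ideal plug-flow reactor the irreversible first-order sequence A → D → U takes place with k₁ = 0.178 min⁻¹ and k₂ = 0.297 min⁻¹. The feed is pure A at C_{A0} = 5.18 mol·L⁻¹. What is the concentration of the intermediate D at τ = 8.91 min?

Solving the coupled first-order balances gives C_D(τ) = [k₁/(k₂−k₁)]·C_{A0}·(e^(−k₁τ) − e^(−k₂τ)).
e^(−k₁τ) = e^(−0.178×8.91) = e^(−1.586) = 0.2047; e^(−k₂τ) = e^(−2.646) = 0.07092.
C_D = 0.178×5.18/(0.297−0.178) × (0.2047−0.07092) = 7.748×0.1338 = 1.037 mol·L⁻¹.

1.04 mol·L⁻¹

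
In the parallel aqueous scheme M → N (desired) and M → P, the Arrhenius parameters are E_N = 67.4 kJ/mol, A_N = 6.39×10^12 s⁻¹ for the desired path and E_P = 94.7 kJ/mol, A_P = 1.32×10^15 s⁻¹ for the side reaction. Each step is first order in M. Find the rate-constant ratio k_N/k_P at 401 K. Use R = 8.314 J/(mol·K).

17.4

With equal orders, S_{N/P} = k_N/k_P = (A_N/A_P)·exp[(E_P−E_N)/(RT)].
(E_P−E_N)/(RT) = (94.7−67.4)×10³/(8.314×401) = 27300/3334 = 8.189.
k_N/k_P = (6.39×10^12/1.32×10^15)·exp(8.189) = 0.004841 × 3600 = 17.4.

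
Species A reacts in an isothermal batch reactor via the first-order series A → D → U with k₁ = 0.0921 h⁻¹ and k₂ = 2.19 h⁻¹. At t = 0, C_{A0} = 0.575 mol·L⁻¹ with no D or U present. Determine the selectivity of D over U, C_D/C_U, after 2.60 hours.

0.193

For first-order series with pure A initially, C_D(t) = k₁C_{A0}/(k₂−k₁)·(e^(−k₁t) − e^(−k₂t)).
e^(−k₁t) = e^(−0.0921×2.60) = e^(−0.2395) = 0.7871; e^(−k₂t) = e^(−5.694) = 0.003366.
C_D = 0.0921×0.575/(2.19−0.0921) × (0.7871−0.003366) = 0.02524×0.7837 = 0.01978 mol·L⁻¹.
C_A = C_{A0}e^(−k₁t) = 0.4526 mol·L⁻¹, so C_U = C_{A0}−C_A−C_D = 0.1027 mol·L⁻¹; C_D/C_U = 0.193.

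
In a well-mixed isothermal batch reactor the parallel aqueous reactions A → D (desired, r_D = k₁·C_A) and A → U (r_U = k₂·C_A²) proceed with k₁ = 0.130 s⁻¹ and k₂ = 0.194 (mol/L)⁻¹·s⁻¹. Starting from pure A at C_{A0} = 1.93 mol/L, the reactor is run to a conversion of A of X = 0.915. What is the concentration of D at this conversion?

0.762 mol/L

C_A = C_{A0}(1−X) = 0.1640 mol/L.
Along a PFR/batch, dC_D/dC_A = −r_D/(r_D+r_U) = −k₁/(k₁+k₂·C_A).
Integrating from C_{A0} to C_A: C_D = (0.130/0.194)·ln[(0.130+0.194·1.93)/(0.130+0.194·0.164)] = 0.6701·ln(0.5044/0.1618) = 0.7618 mol/L.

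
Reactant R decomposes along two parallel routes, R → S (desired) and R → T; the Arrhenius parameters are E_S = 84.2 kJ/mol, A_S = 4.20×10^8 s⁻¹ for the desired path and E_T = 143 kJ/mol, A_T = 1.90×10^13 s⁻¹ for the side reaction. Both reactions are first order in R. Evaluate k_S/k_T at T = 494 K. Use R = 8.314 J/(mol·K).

36.5

With equal orders, S_{S/T} = k_S/k_T = (A_S/A_T)·exp[(E_T−E_S)/(RT)].
(E_T−E_S)/(RT) = (143−84.2)×10³/(8.314×494) = 58800/4107 = 14.32.
k_S/k_T = (4.20×10^8/1.90×10^13)·exp(14.32) = 2.211×10^-5 × 1.651×10^6 = 36.5.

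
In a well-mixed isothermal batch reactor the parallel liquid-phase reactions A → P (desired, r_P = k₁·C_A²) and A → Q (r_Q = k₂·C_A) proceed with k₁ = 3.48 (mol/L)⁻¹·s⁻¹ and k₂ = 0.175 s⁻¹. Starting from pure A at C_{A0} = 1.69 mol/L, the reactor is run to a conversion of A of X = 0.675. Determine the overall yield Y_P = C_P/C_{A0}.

0.643

C_A = C_{A0}(1−X) = 0.5492 mol/L.
Along a PFR/batch, dC_Q/dC_A = −r_Q/(r_P+r_Q) = −k₂/(k₂+k₁·C_A).
Integrating from C_{A0} to C_A: C_Q = (0.175/3.48)·ln[(0.175+3.48·1.69)/(0.175+3.48·0.549)] = 0.05029·ln(6.056/2.086) = 0.05359 mol/L.
Then C_P = (C_{A0}−C_A) − C_Q = 1.141 − 0.05359 = 1.087 mol/L.
Y_P = C_P/C_{A0} = 1.087/1.69 = 0.643.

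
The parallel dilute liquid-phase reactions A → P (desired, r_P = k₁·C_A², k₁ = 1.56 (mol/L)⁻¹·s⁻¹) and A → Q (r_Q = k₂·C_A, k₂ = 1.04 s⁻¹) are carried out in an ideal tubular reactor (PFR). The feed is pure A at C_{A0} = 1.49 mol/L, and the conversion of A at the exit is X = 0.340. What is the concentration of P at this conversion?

0.328 mol/L

C_A = C_{A0}(1−X) = 0.9834 mol/L.
Along a PFR/batch, dC_Q/dC_A = −r_Q/(r_P+r_Q) = −k₂/(k₂+k₁·C_A).
Integrating from C_{A0} to C_A: C_Q = (1.04/1.56)·ln[(1.04+1.56·1.49)/(1.04+1.56·0.983)] = 0.6667·ln(3.364/2.574) = 0.1785 mol/L.
Then C_P = (C_{A0}−C_A) − C_Q = 0.5066 − 0.1785 = 0.3281 mol/L.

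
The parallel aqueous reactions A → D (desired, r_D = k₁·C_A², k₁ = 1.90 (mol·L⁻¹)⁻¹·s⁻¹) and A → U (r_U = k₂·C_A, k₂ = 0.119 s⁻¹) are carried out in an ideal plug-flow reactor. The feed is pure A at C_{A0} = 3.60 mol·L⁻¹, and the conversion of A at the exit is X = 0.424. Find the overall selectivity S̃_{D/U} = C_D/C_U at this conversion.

44.2

C_A = C_{A0}(1−X) = 2.074 mol·L⁻¹.
Along a PFR/batch, dC_U/dC_A = −r_U/(r_D+r_U) = −k₂/(k₂+k₁·C_A).
Integrating from C_{A0} to C_A: C_U = (0.119/1.90)·ln[(0.119+1.90·3.60)/(0.119+1.90·2.07)] = 0.06263·ln(6.959/4.059) = 0.03377 mol·L⁻¹.
Then C_D = (C_{A0}−C_A) − C_U = 1.526 − 0.03377 = 1.493 mol·L⁻¹.
S̃_{D/U} = C_D/C_U = 1.493/0.03377 = 44.2.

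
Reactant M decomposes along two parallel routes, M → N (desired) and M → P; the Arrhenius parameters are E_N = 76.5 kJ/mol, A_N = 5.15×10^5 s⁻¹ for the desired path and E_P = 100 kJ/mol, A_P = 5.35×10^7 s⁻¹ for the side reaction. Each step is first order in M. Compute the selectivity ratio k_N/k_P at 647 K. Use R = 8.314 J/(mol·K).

0.760

Since both paths have the same order in M, the concentration cancels and S_{N/P} = k_N/k_P = (A_N/A_P)·exp[(E_P−E_N)/(RT)].
(E_P−E_N)/(RT) = (100−76.5)×10³/(8.314×647) = 23500/5379 = 4.369.
k_N/k_P = (5.15×10^5/5.35×10^7)·exp(4.369) = 0.009626 × 78.94 = 0.760.
Since E_N < E_P, lowering the temperature improves selectivity toward N.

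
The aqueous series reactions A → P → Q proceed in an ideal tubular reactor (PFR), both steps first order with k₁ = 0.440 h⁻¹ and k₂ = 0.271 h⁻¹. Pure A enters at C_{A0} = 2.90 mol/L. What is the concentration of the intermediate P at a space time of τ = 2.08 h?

Solving the coupled first-order balances gives C_P(τ) = [k₁/(k₂−k₁)]·C_{A0}·(e^(−k₁τ) − e^(−k₂τ)).
e^(−k₁τ) = e^(−0.440×2.08) = e^(−0.9152) = 0.4004; e^(−k₂τ) = e^(−0.5637) = 0.5691.
C_P = 0.440×2.90/(0.271−0.440) × (0.4004−0.5691) = (-7.550)×(-0.1687) = 1.274 mol/L.

1.27 mol/L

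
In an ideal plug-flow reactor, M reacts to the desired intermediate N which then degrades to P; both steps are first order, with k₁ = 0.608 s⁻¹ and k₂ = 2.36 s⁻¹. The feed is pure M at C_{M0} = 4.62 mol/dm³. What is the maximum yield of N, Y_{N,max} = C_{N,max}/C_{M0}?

0.161

At the optimum, C_{N,max}/C_{M0} = (k₁/k₂)^[k₂/(k₂−k₁)].
= (0.608/2.36)^(2.36/(2.36−0.608)) = (0.2576)^(1.347) = 0.1609.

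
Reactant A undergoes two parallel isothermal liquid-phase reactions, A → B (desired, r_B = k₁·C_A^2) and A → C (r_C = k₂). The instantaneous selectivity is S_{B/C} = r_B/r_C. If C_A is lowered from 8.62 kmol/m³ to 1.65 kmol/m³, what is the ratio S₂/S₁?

S_{B/C} = (k₁/k₂)·C_A^2, so S₂/S₁ = (C_{A,2}/C_{A,1})^2.
= (1.65/8.62)^2 = (0.1914)^2 = 0.0366.

0.0366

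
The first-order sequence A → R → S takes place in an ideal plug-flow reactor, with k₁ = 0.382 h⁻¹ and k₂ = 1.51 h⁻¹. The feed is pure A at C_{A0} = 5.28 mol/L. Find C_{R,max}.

0.839 mol/L

For a first-order series the maximum intermediate yield is C_{R,max}/C_{A0} = (k₁/k₂)^[k₂/(k₂−k₁)].
= (0.382/1.51)^(1.51/(1.51−0.382)) = (0.2530)^(1.339) = 0.1588.
C_{R,max} = 0.1588×5.28 = 0.839 mol/L.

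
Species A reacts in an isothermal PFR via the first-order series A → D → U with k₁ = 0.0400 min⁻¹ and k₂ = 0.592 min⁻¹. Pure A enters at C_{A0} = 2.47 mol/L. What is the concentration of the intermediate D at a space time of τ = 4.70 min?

0.137 mol/L

The intermediate concentration in a first-order A→B→C sequence is C_D = k₁C_{A0}(e^(−k₁τ) − e^(−k₂τ))/(k₂−k₁).
e^(−k₁τ) = e^(−0.0400×4.70) = e^(−0.1880) = 0.8286; e^(−k₂τ) = e^(−2.782) = 0.06189.
C_D = 0.0400×2.47/(0.592−0.0400) × (0.8286−0.06189) = 0.1790×0.7667 = 0.1372 mol/L.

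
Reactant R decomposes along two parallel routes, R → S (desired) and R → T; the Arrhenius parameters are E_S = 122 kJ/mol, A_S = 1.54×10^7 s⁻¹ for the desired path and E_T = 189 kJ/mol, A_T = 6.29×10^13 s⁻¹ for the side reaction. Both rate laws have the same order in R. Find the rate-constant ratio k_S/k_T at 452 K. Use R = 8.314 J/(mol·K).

13.5

Since both paths have the same order in R, the concentration cancels and S_{S/T} = k_S/k_T = (A_S/A_T)·exp[(E_T−E_S)/(RT)].
(E_T−E_S)/(RT) = (189−122)×10³/(8.314×452) = 67000/3758 = 17.83.
k_S/k_T = (1.54×10^7/6.29×10^13)·exp(17.83) = 2.448×10^-7 × 5.534×10^7 = 13.5.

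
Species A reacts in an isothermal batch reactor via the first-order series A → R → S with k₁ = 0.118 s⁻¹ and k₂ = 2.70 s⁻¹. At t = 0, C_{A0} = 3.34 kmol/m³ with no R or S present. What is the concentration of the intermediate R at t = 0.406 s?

0.0945 kmol/m³

The intermediate concentration in a first-order A→B→C sequence is C_R = k₁C_{A0}(e^(−k₁t) − e^(−k₂t))/(k₂−k₁).
e^(−k₁t) = e^(−0.118×0.406) = e^(−0.04791) = 0.9532; e^(−k₂t) = e^(−1.096) = 0.3341.
C_R = 0.118×3.34/(2.70−0.118) × (0.9532−0.3341) = 0.1526×0.6191 = 0.09450 kmol/m³.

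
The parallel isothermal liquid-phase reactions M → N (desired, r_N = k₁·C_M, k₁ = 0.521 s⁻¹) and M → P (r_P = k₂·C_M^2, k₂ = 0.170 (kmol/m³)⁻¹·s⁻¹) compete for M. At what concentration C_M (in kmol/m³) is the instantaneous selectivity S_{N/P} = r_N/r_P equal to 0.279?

11.0 kmol/m³

S_{N/P} = (k₁/k₂)·C_M⁻¹ ⇒ C_M = (S·k₂/k₁)^(-1).
= (0.279×0.170/0.521)^(-1) = (0.09104)^(-1) = 11.0 kmol/m³.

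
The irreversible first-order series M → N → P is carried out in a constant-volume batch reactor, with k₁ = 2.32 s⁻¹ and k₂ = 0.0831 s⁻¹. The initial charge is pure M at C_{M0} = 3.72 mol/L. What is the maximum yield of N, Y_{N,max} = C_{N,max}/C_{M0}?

0.884

Evaluating C_N at t_opt = ln(k₂/k₁)/(k₂−k₁) gives C_{N,max}/C_{M0} = (k₁/k₂)^[k₂/(k₂−k₁)].
= (2.32/0.0831)^(0.0831/(0.0831−2.32)) = (27.92)^(-0.03715) = 0.8837.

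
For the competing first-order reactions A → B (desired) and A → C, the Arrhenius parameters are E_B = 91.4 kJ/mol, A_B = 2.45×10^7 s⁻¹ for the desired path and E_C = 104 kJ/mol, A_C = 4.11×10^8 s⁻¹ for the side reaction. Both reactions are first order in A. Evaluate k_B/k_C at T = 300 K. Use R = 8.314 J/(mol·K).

With equal orders, S_{B/C} = k_B/k_C = (A_B/A_C)·exp[(E_C−E_B)/(RT)].
(E_C−E_B)/(RT) = (104−91.4)×10³/(8.314×300) = 12600/2494 = 5.052.
k_B/k_C = (2.45×10^7/4.11×10^8)·exp(5.052) = 0.05961 × 156.3 = 9.32.

9.32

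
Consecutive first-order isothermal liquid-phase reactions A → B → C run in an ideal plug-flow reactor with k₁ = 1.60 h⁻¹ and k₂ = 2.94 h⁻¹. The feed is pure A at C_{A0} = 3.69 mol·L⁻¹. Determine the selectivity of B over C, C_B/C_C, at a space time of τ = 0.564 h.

The intermediate concentration in a first-order A→B→C sequence is C_B = k₁C_{A0}(e^(−k₁τ) − e^(−k₂τ))/(k₂−k₁).
e^(−k₁τ) = e^(−1.60×0.564) = e^(−0.9024) = 0.4056; e^(−k₂τ) = e^(−1.658) = 0.1905.
C_B = 1.60×3.69/(2.94−1.60) × (0.4056−0.1905) = 4.406×0.2151 = 0.9478 mol·L⁻¹.
C_A = C_{A0}e^(−k₁τ) = 1.497 mol·L⁻¹, so C_C = C_{A0}−C_A−C_B = 1.246 mol·L⁻¹; C_B/C_C = 0.761.

0.761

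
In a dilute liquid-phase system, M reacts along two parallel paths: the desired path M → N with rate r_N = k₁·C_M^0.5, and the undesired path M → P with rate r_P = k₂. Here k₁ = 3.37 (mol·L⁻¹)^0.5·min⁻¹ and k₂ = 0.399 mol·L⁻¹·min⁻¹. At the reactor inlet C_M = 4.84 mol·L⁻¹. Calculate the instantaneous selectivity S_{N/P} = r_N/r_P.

S_{N/P} = r_N/r_P = (k₁·C_M^0.5)/(k₂) = (k₁/k₂)·C_M^0.5.
= (3.37×4.840^0.5) / (0.399) = 7.414/0.3990 = 18.6.

18.6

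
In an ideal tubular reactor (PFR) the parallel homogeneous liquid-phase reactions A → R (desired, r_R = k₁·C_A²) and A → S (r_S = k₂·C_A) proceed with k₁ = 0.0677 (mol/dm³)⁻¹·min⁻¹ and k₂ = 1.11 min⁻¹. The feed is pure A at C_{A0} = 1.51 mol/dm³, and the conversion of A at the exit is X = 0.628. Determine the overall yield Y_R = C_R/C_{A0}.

0.0372

C_A = C_{A0}(1−X) = 0.5617 mol/dm³.
Along a PFR/batch, dC_S/dC_A = −r_S/(r_R+r_S) = −k₂/(k₂+k₁·C_A).
Integrating from C_{A0} to C_A: C_S = (1.11/0.0677)·ln[(1.11+0.0677·1.51)/(1.11+0.0677·0.562)] = 16.40·ln(1.212/1.148) = 0.8921 mol/dm³.
Then C_R = (C_{A0}−C_A) − C_S = 0.9483 − 0.8921 = 0.05613 mol/dm³.
Y_R = C_R/C_{A0} = 0.05613/1.51 = 0.0372.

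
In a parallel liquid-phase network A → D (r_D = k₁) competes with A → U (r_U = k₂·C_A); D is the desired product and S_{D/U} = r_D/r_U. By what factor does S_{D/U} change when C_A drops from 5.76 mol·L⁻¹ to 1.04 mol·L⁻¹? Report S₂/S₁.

S_{D/U} = (k₁/k₂)·C_A⁻¹, so S₂/S₁ = (C_{A,2}/C_{A,1})⁻¹.
= 5.76/1.04 = 5.54.
Selectivity toward D rises as C_A falls — low-concentration operation is favoured.

5.54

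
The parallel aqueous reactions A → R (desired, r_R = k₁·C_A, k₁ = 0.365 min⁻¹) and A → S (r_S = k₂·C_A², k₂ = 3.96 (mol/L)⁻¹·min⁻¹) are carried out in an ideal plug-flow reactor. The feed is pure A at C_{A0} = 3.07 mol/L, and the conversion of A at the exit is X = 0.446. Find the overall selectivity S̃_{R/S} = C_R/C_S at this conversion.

0.0397

C_A = C_{A0}(1−X) = 1.701 mol/L.
Along a PFR/batch, dC_R/dC_A = −r_R/(r_R+r_S) = −k₁/(k₁+k₂·C_A).
Integrating from C_{A0} to C_A: C_R = (0.365/3.96)·ln[(0.365+3.96·3.07)/(0.365+3.96·1.70)] = 0.09217·ln(12.52/7.100) = 0.05230 mol/L.
C_S = (C_{A0}−C_A)−C_R = 1.317 mol/L; S̃_{R/S} = 0.05230/1.317 = 0.0397.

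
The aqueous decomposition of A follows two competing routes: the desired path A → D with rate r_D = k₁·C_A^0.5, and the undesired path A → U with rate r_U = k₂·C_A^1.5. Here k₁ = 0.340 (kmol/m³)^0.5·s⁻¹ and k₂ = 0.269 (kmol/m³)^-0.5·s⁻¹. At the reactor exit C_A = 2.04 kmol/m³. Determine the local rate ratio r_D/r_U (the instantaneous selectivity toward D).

S_{D/U} = r_D/r_U = (k₁·C_A^0.5)/(k₂·C_A^1.5) = (k₁/k₂)·C_A⁻¹.
= (0.340×2.040^0.5) / (0.269×2.040^1.5) = 0.4856/0.7838 = 0.620.

0.620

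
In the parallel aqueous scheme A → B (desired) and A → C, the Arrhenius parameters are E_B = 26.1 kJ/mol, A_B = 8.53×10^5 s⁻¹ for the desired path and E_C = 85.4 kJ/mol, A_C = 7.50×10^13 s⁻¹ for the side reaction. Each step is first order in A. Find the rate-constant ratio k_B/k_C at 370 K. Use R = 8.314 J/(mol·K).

2.68

With equal orders, S_{B/C} = k_B/k_C = (A_B/A_C)·exp[(E_C−E_B)/(RT)].
(E_C−E_B)/(RT) = (85.4−26.1)×10³/(8.314×370) = 59300/3076 = 19.28.
k_B/k_C = (8.53×10^5/7.50×10^13)·exp(19.28) = 1.137×10^-8 × 2.355×10^8 = 2.68.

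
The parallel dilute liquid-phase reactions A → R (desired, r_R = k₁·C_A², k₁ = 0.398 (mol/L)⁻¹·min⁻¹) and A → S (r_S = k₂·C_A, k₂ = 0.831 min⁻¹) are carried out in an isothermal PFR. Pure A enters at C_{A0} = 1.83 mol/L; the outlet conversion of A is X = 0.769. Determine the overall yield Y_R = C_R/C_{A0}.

C_A = C_{A0}(1−X) = 0.4227 mol/L.
Along a PFR/batch, dC_S/dC_A = −r_S/(r_R+r_S) = −k₂/(k₂+k₁·C_A).
Integrating from C_{A0} to C_A: C_S = (0.831/0.398)·ln[(0.831+0.398·1.83)/(0.831+0.398·0.423)] = 2.088·ln(1.559/0.9992) = 0.9292 mol/L.
Then C_R = (C_{A0}−C_A) − C_S = 1.407 − 0.9292 = 0.4781 mol/L.
Y_R = C_R/C_{A0} = 0.4781/1.83 = 0.261.

0.261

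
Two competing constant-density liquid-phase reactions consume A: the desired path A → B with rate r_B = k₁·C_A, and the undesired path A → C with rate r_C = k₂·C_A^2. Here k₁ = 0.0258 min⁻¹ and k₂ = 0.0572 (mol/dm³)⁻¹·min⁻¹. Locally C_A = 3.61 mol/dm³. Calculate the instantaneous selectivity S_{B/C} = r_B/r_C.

0.125

S_{B/C} = r_B/r_C = (k₁·C_A)/(k₂·C_A^2) = (k₁/k₂)·C_A⁻¹.
= (0.0258×3.610) / (0.0572×3.610^2) = 0.09314/0.7454 = 0.125.
The undesired path is higher order in A, so low C_A (CSTR or dilute feed) favours B.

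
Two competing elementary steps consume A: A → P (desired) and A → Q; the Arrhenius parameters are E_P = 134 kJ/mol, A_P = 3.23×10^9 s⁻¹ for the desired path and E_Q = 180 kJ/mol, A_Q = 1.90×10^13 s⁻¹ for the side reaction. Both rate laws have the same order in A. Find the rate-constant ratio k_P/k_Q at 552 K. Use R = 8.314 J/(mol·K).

With equal orders, S_{P/Q} = k_P/k_Q = (A_P/A_Q)·exp[(E_Q−E_P)/(RT)].
(E_Q−E_P)/(RT) = (180−134)×10³/(8.314×552) = 46000/4589 = 10.02.
k_P/k_Q = (3.23×10^9/1.90×10^13)·exp(10.02) = 1.700×10^-4 × 22545 = 3.83.

3.83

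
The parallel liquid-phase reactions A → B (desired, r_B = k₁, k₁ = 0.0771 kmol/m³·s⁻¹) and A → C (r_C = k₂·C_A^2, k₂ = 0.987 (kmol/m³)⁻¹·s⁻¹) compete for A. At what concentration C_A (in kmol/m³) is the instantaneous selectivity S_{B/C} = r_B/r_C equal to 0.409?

S_{B/C} = (k₁/k₂)·C_A^-2 ⇒ C_A = (S·k₂/k₁)^(-0.5).
= (0.409×0.987/0.0771)^(-0.5) = (5.236)^(-0.5) = 0.437 kmol/m³.

0.437 kmol/m³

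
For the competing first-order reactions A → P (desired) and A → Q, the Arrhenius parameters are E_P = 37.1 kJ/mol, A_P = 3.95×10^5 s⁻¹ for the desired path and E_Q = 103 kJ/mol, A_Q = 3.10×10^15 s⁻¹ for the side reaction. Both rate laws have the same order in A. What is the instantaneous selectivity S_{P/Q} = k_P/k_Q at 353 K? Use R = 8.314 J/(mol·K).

With equal orders, S_{P/Q} = k_P/k_Q = (A_P/A_Q)·exp[(E_Q−E_P)/(RT)].
(E_Q−E_P)/(RT) = (103−37.1)×10³/(8.314×353) = 65900/2935 = 22.45.
k_P/k_Q = (3.95×10^5/3.10×10^15)·exp(22.45) = 1.274×10^-10 × 5.647×10^9 = 0.720.

0.720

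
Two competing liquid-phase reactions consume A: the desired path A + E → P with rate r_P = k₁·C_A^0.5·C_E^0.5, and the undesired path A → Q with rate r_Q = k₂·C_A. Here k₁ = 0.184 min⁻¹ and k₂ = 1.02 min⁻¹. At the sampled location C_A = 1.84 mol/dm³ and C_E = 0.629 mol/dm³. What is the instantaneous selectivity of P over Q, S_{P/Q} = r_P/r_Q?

S_{P/Q} = r_P/r_Q = (k₁·C_A^0.5·C_E^0.5)/(k₂·C_A) = (k₁/k₂)·C_A^-0.5·C_E^0.5.
= (0.184×1.840^0.5×0.6290^0.5) / (1.02×1.840) = 0.1979/1.877 = 0.105.

0.105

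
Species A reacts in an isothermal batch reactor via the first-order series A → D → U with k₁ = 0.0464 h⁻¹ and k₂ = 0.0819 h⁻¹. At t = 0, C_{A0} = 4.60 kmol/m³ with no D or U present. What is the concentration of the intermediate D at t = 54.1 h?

0.417 kmol/m³

Solving the coupled first-order balances gives C_D(t) = [k₁/(k₂−k₁)]·C_{A0}·(e^(−k₁t) − e^(−k₂t)).
e^(−k₁t) = e^(−0.0464×54.1) = e^(−2.510) = 0.08125; e^(−k₂t) = e^(−4.431) = 0.01191.
C_D = 0.0464×4.60/(0.0819−0.0464) × (0.08125−0.01191) = 6.012×0.06934 = 0.4169 kmol/m³.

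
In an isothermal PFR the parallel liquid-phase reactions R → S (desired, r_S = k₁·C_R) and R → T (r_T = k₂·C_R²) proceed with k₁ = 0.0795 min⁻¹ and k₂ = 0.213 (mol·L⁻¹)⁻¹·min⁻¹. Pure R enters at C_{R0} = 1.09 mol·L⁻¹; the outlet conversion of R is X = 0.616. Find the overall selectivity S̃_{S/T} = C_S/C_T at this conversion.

C_R = C_{R0}(1−X) = 0.4186 mol·L⁻¹.
Along a PFR/batch, dC_S/dC_R = −r_S/(r_S+r_T) = −k₁/(k₁+k₂·C_R).
Integrating from C_{R0} to C_R: C_S = (0.0795/0.213)·ln[(0.0795+0.213·1.09)/(0.0795+0.213·0.419)] = 0.3732·ln(0.3117/0.1687) = 0.2292 mol·L⁻¹.
C_T = (C_{R0}−C_R)−C_S = 0.4422 mol·L⁻¹; S̃_{S/T} = 0.2292/0.4422 = 0.518.

0.518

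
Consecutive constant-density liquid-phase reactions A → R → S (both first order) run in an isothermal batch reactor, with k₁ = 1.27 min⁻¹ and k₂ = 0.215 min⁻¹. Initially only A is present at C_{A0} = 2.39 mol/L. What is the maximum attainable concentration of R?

1.66 mol/L

At the optimum, C_{R,max}/C_{A0} = (k₁/k₂)^[k₂/(k₂−k₁)].
= (1.27/0.215)^(0.215/(0.215−1.27)) = (5.907)^(-0.2038) = 0.6963.
C_{R,max} = 0.6963×2.39 = 1.66 mol/L.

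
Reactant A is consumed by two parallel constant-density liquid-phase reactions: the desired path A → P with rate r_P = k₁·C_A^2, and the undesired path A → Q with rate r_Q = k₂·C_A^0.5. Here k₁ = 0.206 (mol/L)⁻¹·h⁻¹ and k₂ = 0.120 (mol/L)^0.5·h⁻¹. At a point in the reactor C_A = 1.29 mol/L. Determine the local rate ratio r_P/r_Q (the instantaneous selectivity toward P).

2.52

S_{P/Q} = r_P/r_Q = (k₁·C_A^2)/(k₂·C_A^0.5) = (k₁/k₂)·C_A^1.5.
= (0.206×1.290^2) / (0.120×1.290^0.5) = 0.3428/0.1363 = 2.52.
Since the desired path is higher order in A, keeping C_A high (PFR or concentrated feed) favours P.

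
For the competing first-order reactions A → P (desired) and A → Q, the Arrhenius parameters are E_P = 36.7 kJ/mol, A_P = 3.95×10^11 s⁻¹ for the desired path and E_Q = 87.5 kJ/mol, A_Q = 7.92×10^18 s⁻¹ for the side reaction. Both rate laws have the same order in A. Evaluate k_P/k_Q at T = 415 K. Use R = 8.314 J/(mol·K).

Since both paths have the same order in A, the concentration cancels and S_{P/Q} = k_P/k_Q = (A_P/A_Q)·exp[(E_Q−E_P)/(RT)].
(E_Q−E_P)/(RT) = (87.5−36.7)×10³/(8.314×415) = 50800/3450 = 14.72.
k_P/k_Q = (3.95×10^11/7.92×10^18)·exp(14.72) = 4.987×10^-8 × 2.479×10^6 = 0.124.
Since E_P < E_Q, lowering the temperature improves selectivity toward P.

0.124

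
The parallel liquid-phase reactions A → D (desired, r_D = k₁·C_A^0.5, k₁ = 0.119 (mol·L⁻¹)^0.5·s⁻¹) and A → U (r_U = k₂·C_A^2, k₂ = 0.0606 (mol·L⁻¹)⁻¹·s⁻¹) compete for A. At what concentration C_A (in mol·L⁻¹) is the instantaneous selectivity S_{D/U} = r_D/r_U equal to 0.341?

3.21 mol·L⁻¹

S_{D/U} = (k₁/k₂)·C_A^-1.5 ⇒ C_A = (S·k₂/k₁)^(1/(-1.5)).
= (0.341×0.0606/0.119)^(-0.6667) = (0.1737)^(-0.6667) = 3.21 mol·L⁻¹.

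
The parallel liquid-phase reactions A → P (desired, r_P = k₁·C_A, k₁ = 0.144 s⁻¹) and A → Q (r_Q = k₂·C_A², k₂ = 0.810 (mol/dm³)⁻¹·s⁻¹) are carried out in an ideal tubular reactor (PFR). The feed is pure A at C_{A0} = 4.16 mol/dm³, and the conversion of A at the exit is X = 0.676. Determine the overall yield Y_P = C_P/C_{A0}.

C_A = C_{A0}(1−X) = 1.348 mol/dm³.
Along a PFR/batch, dC_P/dC_A = −r_P/(r_P+r_Q) = −k₁/(k₁+k₂·C_A).
Integrating from C_{A0} to C_A: C_P = (0.144/0.810)·ln[(0.144+0.810·4.16)/(0.144+0.810·1.35)] = 0.1778·ln(3.514/1.236) = 0.1858 mol/dm³.
Y_P = C_P/C_{A0} = 0.1858/4.16 = 0.0447.

0.0447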